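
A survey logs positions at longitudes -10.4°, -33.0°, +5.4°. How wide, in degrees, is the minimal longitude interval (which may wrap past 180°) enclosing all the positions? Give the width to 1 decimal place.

Sort the longitudes: -33.0°, -10.4°, +5.4°.
Eastward gaps between consecutive values (wrapping around): 22.6°, 15.8°, 321.6°.
Largest gap = 321.6° ⇒ minimal covering band is its complement: 360° − 321.6° = 38.4°.
Band runs from -33.0° eastward to +5.4°.

38.4°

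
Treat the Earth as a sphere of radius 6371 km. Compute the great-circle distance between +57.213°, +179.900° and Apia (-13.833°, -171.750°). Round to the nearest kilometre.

Δλ = -171.750 − 179.900 = -351.650°; wrapped into (−180°, 180°]: 8.350°.
Δφ = -13.833 − 57.213 = -71.046°.
a = sin²(Δφ/2) + cos φ₁ · cos φ₂ · sin²(Δλ/2) = 0.340382.
c = 2·atan2(√a, √(1−a)) = 1.24587 rad → d = 6371·c ≈ 7937.46 km.

7937 km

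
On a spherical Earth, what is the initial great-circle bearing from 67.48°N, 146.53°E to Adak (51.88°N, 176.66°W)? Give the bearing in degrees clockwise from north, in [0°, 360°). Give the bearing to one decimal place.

112.8°

Δλ = -176.66 − 146.53 = -323.19°; wrapped into (−180°, 180°]: 36.81°.
θ = atan2( sin Δλ · cos φ₂ , cos φ₁ · sin φ₂ − sin φ₁ · cos φ₂ · cos Δλ )
  = atan2(0.36987, -0.15523) = 112.767° → normalised to [0°, 360°): 112.767°.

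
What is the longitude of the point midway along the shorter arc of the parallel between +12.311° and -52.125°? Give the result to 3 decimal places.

Signed shortest Δλ from +12.311° to -52.125° is -64.436°.
Midpoint longitude = +12.311° + (-64.436°)/2 = +12.311° − 32.218° = -19.907°.

-19.907°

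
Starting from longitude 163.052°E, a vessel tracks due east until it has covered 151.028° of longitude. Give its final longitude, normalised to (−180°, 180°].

Start at +163.052°; shift +151.028° → +314.080°.
+314.080° lies outside (−180°, 180°]; subtract 360° → -45.920°.

45.920°W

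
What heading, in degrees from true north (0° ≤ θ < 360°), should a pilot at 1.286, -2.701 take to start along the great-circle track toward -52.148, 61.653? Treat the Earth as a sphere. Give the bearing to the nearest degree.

145°

Δλ = 61.653 − -2.701 = 64.354°.
θ = atan2( sin Δλ · cos φ₂ , cos φ₁ · sin φ₂ − sin φ₁ · cos φ₂ · cos Δλ )
  = atan2(0.55317, -0.79536) = 145.181° → normalised to [0°, 360°): 145.181°.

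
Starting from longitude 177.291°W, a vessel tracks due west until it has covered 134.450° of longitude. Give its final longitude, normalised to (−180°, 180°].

Start at -177.291°; shift −134.450° → -311.741°.
-311.741° lies outside (−180°, 180°]; add 360° → +48.259°.

48.259°E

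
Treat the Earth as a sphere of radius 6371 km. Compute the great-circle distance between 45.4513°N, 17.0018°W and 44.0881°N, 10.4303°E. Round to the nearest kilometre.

2160 km

Δλ = 10.4303 − -17.0018 = 27.4321°.
Δφ = 44.0881 − 45.4513 = -1.3632°.
a = sin²(Δφ/2) + cos φ₁ · cos φ₂ · sin²(Δλ/2) = 0.028470.
c = 2·atan2(√a, √(1−a)) = 0.33908 rad → d = 6371·c ≈ 2160.31 km.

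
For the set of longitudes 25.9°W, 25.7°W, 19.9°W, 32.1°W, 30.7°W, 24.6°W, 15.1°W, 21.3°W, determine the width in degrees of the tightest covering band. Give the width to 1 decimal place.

Sort the longitudes: -32.1°, -30.7°, -25.9°, -25.7°, -24.6°, -21.3°, -19.9°, -15.1°.
Eastward gaps between consecutive values (wrapping around): 1.4°, 4.8°, 0.2°, 1.1°, 3.3°, 1.4°, 4.8°, 343.0°.
Largest gap = 343.0° ⇒ minimal covering band is its complement: 360° − 343.0° = 17.0°.
Band runs from -32.1° eastward to -15.1°.

17.0°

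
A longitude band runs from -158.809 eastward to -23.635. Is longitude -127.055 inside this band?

Yes

Band width going east from -158.809° to -23.635°: ((-23.635 − -158.809) mod 360) = 135.174°.
Offset of -127.055° east of the west edge: ((-127.055 − -158.809) mod 360) = 31.754°.
31.754° ≤ 135.174° ⇒ inside.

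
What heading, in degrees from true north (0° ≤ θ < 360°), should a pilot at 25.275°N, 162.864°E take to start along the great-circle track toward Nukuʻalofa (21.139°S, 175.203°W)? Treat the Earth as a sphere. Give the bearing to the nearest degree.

153°

Δλ = -175.203 − 162.864 = -338.067°; wrapped into (−180°, 180°]: 21.933°.
θ = atan2( sin Δλ · cos φ₂ , cos φ₁ · sin φ₂ − sin φ₁ · cos φ₂ · cos Δλ )
  = atan2(0.34839, -0.69552) = 153.394° → normalised to [0°, 360°): 153.394°.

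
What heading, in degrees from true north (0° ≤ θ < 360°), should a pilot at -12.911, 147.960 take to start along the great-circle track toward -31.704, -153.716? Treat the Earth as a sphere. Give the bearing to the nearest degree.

120°

Δλ = -153.716 − 147.960 = -301.676°; wrapped into (−180°, 180°]: 58.324°.
θ = atan2( sin Δλ · cos φ₂ , cos φ₁ · sin φ₂ − sin φ₁ · cos φ₂ · cos Δλ )
  = atan2(0.72404, -0.41242) = 119.667° → normalised to [0°, 360°): 119.667°.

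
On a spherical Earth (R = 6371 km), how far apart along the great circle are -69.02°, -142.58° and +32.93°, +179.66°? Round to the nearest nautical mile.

6344 nmi

Δλ = 179.66 − -142.58 = 322.24°; wrapped into (−180°, 180°]: -37.76°.
Δφ = 32.93 − -69.02 = 101.95°.
a = sin²(Δφ/2) + cos φ₁ · cos φ₂ · sin²(Δλ/2) = 0.634996.
c = 2·atan2(√a, √(1−a)) = 1.84418 rad → d = 6371·c ≈ 11749.27 km ≈ 6344.10 nmi.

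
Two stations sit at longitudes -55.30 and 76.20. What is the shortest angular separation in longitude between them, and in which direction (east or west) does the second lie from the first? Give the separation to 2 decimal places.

Raw difference: 76.20 − -55.30 = 131.5°.
Normalise into (−180°, 180°]: 131.5° stays 131.5°.
Positive ⇒ the second point lies to the east; separation 131.50°.

131.50° east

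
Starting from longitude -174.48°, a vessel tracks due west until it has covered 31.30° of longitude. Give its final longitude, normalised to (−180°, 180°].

Start at -174.48°; shift −31.30° → -205.78°.
-205.78° lies outside (−180°, 180°]; add 360° → +154.22°.

+154.22°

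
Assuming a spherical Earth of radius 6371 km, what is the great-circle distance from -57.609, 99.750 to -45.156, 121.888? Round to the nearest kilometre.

Δλ = 121.888 − 99.750 = 22.138°.
Δφ = -45.156 − -57.609 = 12.453°.
a = sin²(Δφ/2) + cos φ₁ · cos φ₂ · sin²(Δλ/2) = 0.025688.
c = 2·atan2(√a, √(1−a)) = 0.32194 rad → d = 6371·c ≈ 2051.06 km.

2051 km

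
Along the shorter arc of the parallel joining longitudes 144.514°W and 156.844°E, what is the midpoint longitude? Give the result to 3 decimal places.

173.835°W

Signed shortest Δλ from -144.514° to +156.844° is -58.642°.
Midpoint longitude = -144.514° + (-58.642°)/2 = -144.514° − 29.321° = -173.835°.
(The naïve average (-144.514 + +156.844)/2 = 6.165° is on the wrong side of the globe.)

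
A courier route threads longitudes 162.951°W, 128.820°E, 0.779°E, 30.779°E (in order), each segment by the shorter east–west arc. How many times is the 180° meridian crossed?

Leg 1: -162.951° → +128.820°, shortest Δλ = -68.229° (west) — crosses 180°.
Leg 2: +128.820° → +0.779°, shortest Δλ = -128.041° (west) — does not cross 180°.
Leg 3: +0.779° → +30.779°, shortest Δλ = 30.0° (east) — does not cross 180°.
Total crossings: 1.

1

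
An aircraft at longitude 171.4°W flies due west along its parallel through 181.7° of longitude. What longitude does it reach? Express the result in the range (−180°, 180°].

6.9°E

Start at -171.4°; shift −181.7° → -353.1°.
-353.1° lies outside (−180°, 180°]; add 360° → +6.9°.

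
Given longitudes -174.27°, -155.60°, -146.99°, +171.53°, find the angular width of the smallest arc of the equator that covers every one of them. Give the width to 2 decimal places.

Sort the longitudes: -174.27°, -155.60°, -146.99°, +171.53°.
Eastward gaps between consecutive values (wrapping around): 18.67°, 8.61°, 318.52°, 14.20°.
Largest gap = 318.52° ⇒ minimal covering band is its complement: 360° − 318.52° = 41.48°.
Band runs from +171.53° eastward to -146.99°, crossing the antimeridian.

41.48°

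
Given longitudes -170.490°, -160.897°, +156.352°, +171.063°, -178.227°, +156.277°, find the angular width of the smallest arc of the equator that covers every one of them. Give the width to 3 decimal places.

Sort the longitudes: -178.227°, -170.490°, -160.897°, +156.277°, +156.352°, +171.063°.
Eastward gaps between consecutive values (wrapping around): 7.737°, 9.593°, 317.174°, 0.075°, 14.711°, 10.710°.
Largest gap = 317.174° ⇒ minimal covering band is its complement: 360° − 317.174° = 42.826°.
Band runs from +156.277° eastward to -160.897°, crossing the antimeridian.

42.826°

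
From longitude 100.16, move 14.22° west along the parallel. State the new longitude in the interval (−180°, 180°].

Start at +100.16°; shift −14.22° → +85.94°.
+85.94° already lies in (−180°, 180°].

+85.94°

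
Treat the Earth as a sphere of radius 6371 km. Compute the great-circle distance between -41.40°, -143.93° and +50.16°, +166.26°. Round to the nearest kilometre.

11275 km

Δλ = 166.26 − -143.93 = 310.19°; wrapped into (−180°, 180°]: -49.81°.
Δφ = 50.16 − -41.40 = 91.56°.
a = sin²(Δφ/2) + cos φ₁ · cos φ₂ · sin²(Δλ/2) = 0.598833.
c = 2·atan2(√a, √(1−a)) = 1.76977 rad → d = 6371·c ≈ 11275.22 km.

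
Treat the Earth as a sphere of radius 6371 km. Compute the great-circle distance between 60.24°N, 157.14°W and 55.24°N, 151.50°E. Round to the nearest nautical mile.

1629 nmi

Δλ = 151.50 − -157.14 = 308.64°; wrapped into (−180°, 180°]: -51.36°.
Δφ = 55.24 − 60.24 = -5.00°.
a = sin²(Δφ/2) + cos φ₁ · cos φ₂ · sin²(Δλ/2) = 0.055046.
c = 2·atan2(√a, √(1−a)) = 0.47365 rad → d = 6371·c ≈ 3017.65 km ≈ 1629.40 nmi.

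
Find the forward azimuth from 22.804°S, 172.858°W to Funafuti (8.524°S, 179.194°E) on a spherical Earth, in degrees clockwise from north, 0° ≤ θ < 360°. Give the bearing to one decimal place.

330.6°

Δλ = 179.194 − -172.858 = 352.052°; wrapped into (−180°, 180°]: -7.948°.
θ = atan2( sin Δλ · cos φ₂ , cos φ₁ · sin φ₂ − sin φ₁ · cos φ₂ · cos Δλ )
  = atan2(-0.13675, 0.24298) = -29.371° → normalised to [0°, 360°): 330.629°.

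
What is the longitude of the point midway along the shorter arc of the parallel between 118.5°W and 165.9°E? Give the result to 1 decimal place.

156.3°W

Signed shortest Δλ from -118.5° to +165.9° is -75.6°.
Midpoint longitude = -118.5° + (-75.6°)/2 = -118.5° − 37.8° = -156.3°.
(The naïve average (-118.5 + +165.9)/2 = 23.7° is on the wrong side of the globe.)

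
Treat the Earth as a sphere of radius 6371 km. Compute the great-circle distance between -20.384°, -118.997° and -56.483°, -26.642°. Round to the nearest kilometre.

Δλ = -26.642 − -118.997 = 92.355°.
Δφ = -56.483 − -20.384 = -36.099°.
a = sin²(Δφ/2) + cos φ₁ · cos φ₂ · sin²(Δλ/2) = 0.365437.
c = 2·atan2(√a, √(1−a)) = 1.29831 rad → d = 6371·c ≈ 8271.55 km.

8272 km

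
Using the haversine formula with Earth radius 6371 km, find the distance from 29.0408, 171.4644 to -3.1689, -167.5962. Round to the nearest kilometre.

4221 km

Δλ = -167.5962 − 171.4644 = -339.0606°; wrapped into (−180°, 180°]: 20.9394°.
Δφ = -3.1689 − 29.0408 = -32.2097°.
a = sin²(Δφ/2) + cos φ₁ · cos φ₂ · sin²(Δλ/2) = 0.105773.
c = 2·atan2(√a, √(1−a)) = 0.66251 rad → d = 6371·c ≈ 4220.83 km.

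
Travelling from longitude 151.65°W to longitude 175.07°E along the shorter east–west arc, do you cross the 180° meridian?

Naïve |175.07 − -151.65| = 326.72° > 180°, so the shorter arc goes the other way round — across 180°.
Signed shortest Δλ = ((175.07 − -151.65 + 180) mod 360) − 180 = -33.28°.
Going west by 33.28° from -151.65° passes through 180° before reaching +175.07°.

Yes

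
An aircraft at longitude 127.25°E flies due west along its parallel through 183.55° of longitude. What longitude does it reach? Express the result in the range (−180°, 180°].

56.30°W

Start at +127.25°; shift −183.55° → -56.30°.
-56.30° already lies in (−180°, 180°].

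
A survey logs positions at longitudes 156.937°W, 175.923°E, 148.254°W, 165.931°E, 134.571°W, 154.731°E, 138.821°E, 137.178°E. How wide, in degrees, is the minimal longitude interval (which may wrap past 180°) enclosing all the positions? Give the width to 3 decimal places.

88.251°

Sort the longitudes: -156.937°, -148.254°, -134.571°, +137.178°, +138.821°, +154.731°, +165.931°, +175.923°.
Eastward gaps between consecutive values (wrapping around): 8.683°, 13.683°, 271.749°, 1.643°, 15.910°, 11.200°, 9.992°, 27.140°.
Largest gap = 271.749° ⇒ minimal covering band is its complement: 360° − 271.749° = 88.251°.
Band runs from +137.178° eastward to -134.571°, crossing the antimeridian.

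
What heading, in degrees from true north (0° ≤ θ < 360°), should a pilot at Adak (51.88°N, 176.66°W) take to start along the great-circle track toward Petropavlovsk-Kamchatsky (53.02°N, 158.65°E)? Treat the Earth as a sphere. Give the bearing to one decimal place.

284.1°

Δλ = 158.65 − -176.66 = 335.31°; wrapped into (−180°, 180°]: -24.69°.
θ = atan2( sin Δλ · cos φ₂ , cos φ₁ · sin φ₂ − sin φ₁ · cos φ₂ · cos Δλ )
  = atan2(-0.25127, 0.06316) = -75.890° → normalised to [0°, 360°): 284.110°.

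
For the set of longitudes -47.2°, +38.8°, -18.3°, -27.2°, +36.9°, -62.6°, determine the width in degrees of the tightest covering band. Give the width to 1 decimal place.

Sort the longitudes: -62.6°, -47.2°, -27.2°, -18.3°, +36.9°, +38.8°.
Eastward gaps between consecutive values (wrapping around): 15.4°, 20.0°, 8.9°, 55.2°, 1.9°, 258.6°.
Largest gap = 258.6° ⇒ minimal covering band is its complement: 360° − 258.6° = 101.4°.
Band runs from -62.6° eastward to +38.8°.

101.4°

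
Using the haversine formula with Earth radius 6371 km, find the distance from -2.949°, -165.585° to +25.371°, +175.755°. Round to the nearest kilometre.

Δλ = 175.755 − -165.585 = 341.340°; wrapped into (−180°, 180°]: -18.660°.
Δφ = 25.371 − -2.949 = 28.320°.
a = sin²(Δφ/2) + cos φ₁ · cos φ₂ · sin²(Δλ/2) = 0.083561.
c = 2·atan2(√a, √(1−a)) = 0.58651 rad → d = 6371·c ≈ 3736.64 km.

3737 km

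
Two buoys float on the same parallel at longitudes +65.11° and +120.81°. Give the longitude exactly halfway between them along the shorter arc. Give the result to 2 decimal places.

Signed shortest Δλ from +65.11° to +120.81° is +55.70°.
Midpoint longitude = +65.11° + (+55.70°)/2 = +65.11° + 27.85° = +92.96°.

+92.96°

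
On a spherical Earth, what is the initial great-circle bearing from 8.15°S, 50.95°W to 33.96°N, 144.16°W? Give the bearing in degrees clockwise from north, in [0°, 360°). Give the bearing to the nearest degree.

Δλ = -144.16 − -50.95 = -93.21°.
θ = atan2( sin Δλ · cos φ₂ , cos φ₁ · sin φ₂ − sin φ₁ · cos φ₂ · cos Δλ )
  = atan2(-0.82813, 0.54639) = -56.584° → normalised to [0°, 360°): 303.416°.

303°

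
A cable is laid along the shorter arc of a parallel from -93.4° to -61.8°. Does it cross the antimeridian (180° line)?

Signed shortest Δλ = ((-61.8 − -93.4 + 180) mod 360) − 180 = 31.6°.
Going east by 31.6° from -93.4° reaches -61.8° without touching 180°.

No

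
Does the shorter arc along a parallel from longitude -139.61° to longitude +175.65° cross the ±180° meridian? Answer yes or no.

Yes

Naïve |175.65 − -139.61| = 315.26° > 180°, so the shorter arc goes the other way round — across 180°.
Signed shortest Δλ = ((175.65 − -139.61 + 180) mod 360) − 180 = -44.74°.
Going west by 44.74° from -139.61° passes through 180° before reaching +175.65°.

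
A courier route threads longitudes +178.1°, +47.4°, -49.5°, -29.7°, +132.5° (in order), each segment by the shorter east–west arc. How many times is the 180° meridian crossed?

0

Leg 1: +178.1° → +47.4°, shortest Δλ = -130.7° (west) — does not cross 180°.
Leg 2: +47.4° → -49.5°, shortest Δλ = -96.9° (west) — does not cross 180°.
Leg 3: -49.5° → -29.7°, shortest Δλ = 19.8° (east) — does not cross 180°.
Leg 4: -29.7° → +132.5°, shortest Δλ = 162.2° (east) — does not cross 180°.
Total crossings: 0.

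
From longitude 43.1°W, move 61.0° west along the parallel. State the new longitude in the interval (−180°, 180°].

104.1°W

Start at -43.1°; shift −61.0° → -104.1°.
-104.1° already lies in (−180°, 180°].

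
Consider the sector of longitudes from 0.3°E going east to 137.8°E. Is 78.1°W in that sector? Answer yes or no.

Band width going east from +0.3° to +137.8°: ((137.8 − 0.3) mod 360) = 137.5°.
Offset of -78.1° east of the west edge: ((-78.1 − 0.3) mod 360) = 281.6°.
281.6° > 137.5° ⇒ outside.

No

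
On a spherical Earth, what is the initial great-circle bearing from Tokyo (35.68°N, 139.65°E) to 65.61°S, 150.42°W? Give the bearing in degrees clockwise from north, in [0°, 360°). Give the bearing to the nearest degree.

155°

Δλ = -150.42 − 139.65 = -290.07°; wrapped into (−180°, 180°]: 69.93°.
θ = atan2( sin Δλ · cos φ₂ , cos φ₁ · sin φ₂ − sin φ₁ · cos φ₂ · cos Δλ )
  = atan2(0.38787, -0.82245) = 154.751° → normalised to [0°, 360°): 154.751°.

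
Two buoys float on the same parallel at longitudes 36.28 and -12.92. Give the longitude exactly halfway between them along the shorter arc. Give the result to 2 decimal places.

+11.68°

Signed shortest Δλ from +36.28° to -12.92° is -49.20°.
Midpoint longitude = +36.28° + (-49.20°)/2 = +36.28° − 24.60° = +11.68°.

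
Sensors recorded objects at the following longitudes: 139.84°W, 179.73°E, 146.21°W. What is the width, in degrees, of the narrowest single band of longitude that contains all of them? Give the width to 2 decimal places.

40.43°

Sort the longitudes: -146.21°, -139.84°, +179.73°.
Eastward gaps between consecutive values (wrapping around): 6.37°, 319.57°, 34.06°.
Largest gap = 319.57° ⇒ minimal covering band is its complement: 360° − 319.57° = 40.43°.
Band runs from +179.73° eastward to -139.84°, crossing the antimeridian.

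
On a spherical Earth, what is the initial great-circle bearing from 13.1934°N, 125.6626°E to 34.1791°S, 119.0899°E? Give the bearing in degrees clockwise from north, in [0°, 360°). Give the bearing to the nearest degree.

187°

Δλ = 119.0899 − 125.6626 = -6.5727°.
θ = atan2( sin Δλ · cos φ₂ , cos φ₁ · sin φ₂ − sin φ₁ · cos φ₂ · cos Δλ )
  = atan2(-0.09469, -0.73453) = -172.654° → normalised to [0°, 360°): 187.346°.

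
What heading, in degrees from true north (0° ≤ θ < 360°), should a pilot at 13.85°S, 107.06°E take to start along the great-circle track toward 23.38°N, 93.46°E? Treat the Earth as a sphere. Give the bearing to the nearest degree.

Δλ = 93.46 − 107.06 = -13.60°.
θ = atan2( sin Δλ · cos φ₂ , cos φ₁ · sin φ₂ − sin φ₁ · cos φ₂ · cos Δλ )
  = atan2(-0.21584, 0.59886) = -19.820° → normalised to [0°, 360°): 340.180°.

340°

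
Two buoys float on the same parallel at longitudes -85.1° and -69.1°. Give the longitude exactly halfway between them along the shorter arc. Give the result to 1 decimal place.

-77.1°

Signed shortest Δλ from -85.1° to -69.1° is +16.0°.
Midpoint longitude = -85.1° + (+16.0°)/2 = -85.1° + 8.0° = -77.1°.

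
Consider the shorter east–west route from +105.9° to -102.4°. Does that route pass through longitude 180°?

Yes

Naïve |-102.4 − 105.9| = 208.3° > 180°, so the shorter arc goes the other way round — across 180°.
Signed shortest Δλ = ((-102.4 − 105.9 + 180) mod 360) − 180 = 151.7°.
Going east by 151.7° from +105.9° passes through 180° before reaching -102.4°.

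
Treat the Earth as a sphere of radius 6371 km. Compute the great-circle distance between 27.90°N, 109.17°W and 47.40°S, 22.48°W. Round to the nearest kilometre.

Δλ = -22.48 − -109.17 = 86.69°.
Δφ = -47.40 − 27.90 = -75.30°.
a = sin²(Δφ/2) + cos φ₁ · cos φ₂ · sin²(Δλ/2) = 0.654951.
c = 2·atan2(√a, √(1−a)) = 1.88589 rad → d = 6371·c ≈ 12014.99 km.

12015 km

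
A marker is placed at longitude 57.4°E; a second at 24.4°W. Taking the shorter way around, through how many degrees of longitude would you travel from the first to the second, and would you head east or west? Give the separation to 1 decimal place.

81.8° west

Raw difference: -24.4 − 57.4 = -81.8°.
Normalise into (−180°, 180°]: -81.8° stays -81.8°.
Negative ⇒ the second point lies to the west; separation 81.8°.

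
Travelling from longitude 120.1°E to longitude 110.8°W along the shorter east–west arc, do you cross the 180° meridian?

Yes

Naïve |-110.8 − 120.1| = 230.9° > 180°, so the shorter arc goes the other way round — across 180°.
Signed shortest Δλ = ((-110.8 − 120.1 + 180) mod 360) − 180 = 129.1°.
Going east by 129.1° from +120.1° passes through 180° before reaching -110.8°.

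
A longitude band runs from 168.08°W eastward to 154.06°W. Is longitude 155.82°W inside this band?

Yes

Band width going east from -168.08° to -154.06°: ((-154.06 − -168.08) mod 360) = 14.02°.
Offset of -155.82° east of the west edge: ((-155.82 − -168.08) mod 360) = 12.26°.
12.26° ≤ 14.02° ⇒ inside.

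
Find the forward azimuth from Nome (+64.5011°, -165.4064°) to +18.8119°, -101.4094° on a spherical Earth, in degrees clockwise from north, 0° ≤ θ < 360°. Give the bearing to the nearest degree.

Δλ = -101.4094 − -165.4064 = 63.9970°.
θ = atan2( sin Δλ · cos φ₂ , cos φ₁ · sin φ₂ − sin φ₁ · cos φ₂ · cos Δλ )
  = atan2(0.85076, -0.23576) = 105.489° → normalised to [0°, 360°): 105.489°.

105°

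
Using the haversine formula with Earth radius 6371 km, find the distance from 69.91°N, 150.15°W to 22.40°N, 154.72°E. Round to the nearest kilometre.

Δλ = 154.72 − -150.15 = 304.87°; wrapped into (−180°, 180°]: -55.13°.
Δφ = 22.40 − 69.91 = -47.51°.
a = sin²(Δφ/2) + cos φ₁ · cos φ₂ · sin²(Δλ/2) = 0.230276.
c = 2·atan2(√a, √(1−a)) = 1.00101 rad → d = 6371·c ≈ 6377.46 km.

6377 km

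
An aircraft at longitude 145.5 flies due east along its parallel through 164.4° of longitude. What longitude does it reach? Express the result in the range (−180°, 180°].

Start at +145.5°; shift +164.4° → +309.9°.
+309.9° lies outside (−180°, 180°]; subtract 360° → -50.1°.

-50.1°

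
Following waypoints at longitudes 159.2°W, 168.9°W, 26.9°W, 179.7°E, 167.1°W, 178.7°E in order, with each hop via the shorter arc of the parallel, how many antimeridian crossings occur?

Leg 1: -159.2° → -168.9°, shortest Δλ = -9.7° (west) — does not cross 180°.
Leg 2: -168.9° → -26.9°, shortest Δλ = 142.0° (east) — does not cross 180°.
Leg 3: -26.9° → +179.7°, shortest Δλ = -153.4° (west) — crosses 180°.
Leg 4: +179.7° → -167.1°, shortest Δλ = 13.2° (east) — crosses 180°.
Leg 5: -167.1° → +178.7°, shortest Δλ = -14.2° (west) — crosses 180°.
Total crossings: 3.

3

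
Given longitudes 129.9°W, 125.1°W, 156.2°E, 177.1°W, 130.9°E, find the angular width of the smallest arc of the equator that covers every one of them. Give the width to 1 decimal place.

Sort the longitudes: -177.1°, -129.9°, -125.1°, +130.9°, +156.2°.
Eastward gaps between consecutive values (wrapping around): 47.2°, 4.8°, 256.0°, 25.3°, 26.7°.
Largest gap = 256.0° ⇒ minimal covering band is its complement: 360° − 256.0° = 104.0°.
Band runs from +130.9° eastward to -125.1°, crossing the antimeridian.

104.0°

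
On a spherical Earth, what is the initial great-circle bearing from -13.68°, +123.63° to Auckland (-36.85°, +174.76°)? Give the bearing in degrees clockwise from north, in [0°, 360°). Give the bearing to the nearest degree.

127°

Δλ = 174.76 − 123.63 = 51.13°.
θ = atan2( sin Δλ · cos φ₂ , cos φ₁ · sin φ₂ − sin φ₁ · cos φ₂ · cos Δλ )
  = atan2(0.62302, -0.46395) = 126.674° → normalised to [0°, 360°): 126.674°.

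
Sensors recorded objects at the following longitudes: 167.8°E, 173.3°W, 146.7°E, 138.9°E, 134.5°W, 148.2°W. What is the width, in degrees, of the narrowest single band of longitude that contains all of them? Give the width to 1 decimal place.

86.6°

Sort the longitudes: -173.3°, -148.2°, -134.5°, +138.9°, +146.7°, +167.8°.
Eastward gaps between consecutive values (wrapping around): 25.1°, 13.7°, 273.4°, 7.8°, 21.1°, 18.9°.
Largest gap = 273.4° ⇒ minimal covering band is its complement: 360° − 273.4° = 86.6°.
Band runs from +138.9° eastward to -134.5°, crossing the antimeridian.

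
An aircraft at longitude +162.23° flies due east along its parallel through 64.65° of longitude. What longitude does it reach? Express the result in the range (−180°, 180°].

Start at +162.23°; shift +64.65° → +226.88°.
+226.88° lies outside (−180°, 180°]; subtract 360° → -133.12°.

-133.12°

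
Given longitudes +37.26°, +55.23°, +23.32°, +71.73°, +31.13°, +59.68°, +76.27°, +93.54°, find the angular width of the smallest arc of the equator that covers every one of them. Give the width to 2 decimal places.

Sort the longitudes: +23.32°, +31.13°, +37.26°, +55.23°, +59.68°, +71.73°, +76.27°, +93.54°.
Eastward gaps between consecutive values (wrapping around): 7.81°, 6.13°, 17.97°, 4.45°, 12.05°, 4.54°, 17.27°, 289.78°.
Largest gap = 289.78° ⇒ minimal covering band is its complement: 360° − 289.78° = 70.22°.
Band runs from +23.32° eastward to +93.54°.

70.22°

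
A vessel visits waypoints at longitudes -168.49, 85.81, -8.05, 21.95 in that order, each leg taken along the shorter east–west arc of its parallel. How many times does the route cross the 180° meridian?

Leg 1: -168.49° → +85.81°, shortest Δλ = -105.7° (west) — crosses 180°.
Leg 2: +85.81° → -8.05°, shortest Δλ = -93.86° (west) — does not cross 180°.
Leg 3: -8.05° → +21.95°, shortest Δλ = 30.0° (east) — does not cross 180°.
Total crossings: 1.

1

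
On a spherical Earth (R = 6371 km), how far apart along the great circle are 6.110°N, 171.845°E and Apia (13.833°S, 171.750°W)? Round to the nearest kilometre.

2863 km

Δλ = -171.750 − 171.845 = -343.595°; wrapped into (−180°, 180°]: 16.405°.
Δφ = -13.833 − 6.110 = -19.943°.
a = sin²(Δφ/2) + cos φ₁ · cos φ₂ · sin²(Δλ/2) = 0.049636.
c = 2·atan2(√a, √(1−a)) = 0.44936 rad → d = 6371·c ≈ 2862.85 km.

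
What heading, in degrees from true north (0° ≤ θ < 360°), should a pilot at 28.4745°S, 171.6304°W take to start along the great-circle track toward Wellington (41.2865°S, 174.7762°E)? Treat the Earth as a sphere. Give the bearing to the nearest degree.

217°

Δλ = 174.7762 − -171.6304 = 346.4066°; wrapped into (−180°, 180°]: -13.5934°.
θ = atan2( sin Δλ · cos φ₂ , cos φ₁ · sin φ₂ − sin φ₁ · cos φ₂ · cos Δλ )
  = atan2(-0.17661, -0.23179) = -142.695° → normalised to [0°, 360°): 217.305°.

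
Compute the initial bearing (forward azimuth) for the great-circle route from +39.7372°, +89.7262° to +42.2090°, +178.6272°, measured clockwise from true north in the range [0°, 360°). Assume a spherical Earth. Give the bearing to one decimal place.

Δλ = 178.6272 − 89.7262 = 88.9010°.
θ = atan2( sin Δλ · cos φ₂ , cos φ₁ · sin φ₂ − sin φ₁ · cos φ₂ · cos Δλ )
  = atan2(0.74056, 0.50755) = 55.575° → normalised to [0°, 360°): 55.575°.

55.6°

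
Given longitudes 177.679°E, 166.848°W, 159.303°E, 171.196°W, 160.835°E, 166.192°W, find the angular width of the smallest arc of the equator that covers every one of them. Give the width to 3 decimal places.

Sort the longitudes: -171.196°, -166.848°, -166.192°, +159.303°, +160.835°, +177.679°.
Eastward gaps between consecutive values (wrapping around): 4.348°, 0.656°, 325.495°, 1.532°, 16.844°, 11.125°.
Largest gap = 325.495° ⇒ minimal covering band is its complement: 360° − 325.495° = 34.505°.
Band runs from +159.303° eastward to -166.192°, crossing the antimeridian.

34.505°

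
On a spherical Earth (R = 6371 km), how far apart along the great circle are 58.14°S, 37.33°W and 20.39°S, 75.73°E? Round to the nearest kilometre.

9356 km

Δλ = 75.73 − -37.33 = 113.06°.
Δφ = -20.39 − -58.14 = 37.75°.
a = sin²(Δφ/2) + cos φ₁ · cos φ₂ · sin²(Δλ/2) = 0.448941.
c = 2·atan2(√a, √(1−a)) = 1.46850 rad → d = 6371·c ≈ 9355.82 km.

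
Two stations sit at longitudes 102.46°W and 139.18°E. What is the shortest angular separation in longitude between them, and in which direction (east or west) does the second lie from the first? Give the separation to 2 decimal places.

118.36° west

Raw difference: 139.18 − -102.46 = 241.64°.
Normalise into (−180°, 180°]: 241.64° − 360° = -118.36°.
Negative ⇒ the second point lies to the west; separation 118.36°.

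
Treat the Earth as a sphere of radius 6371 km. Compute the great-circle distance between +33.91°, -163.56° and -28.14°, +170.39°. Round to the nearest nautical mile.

4009 nmi

Δλ = 170.39 − -163.56 = 333.95°; wrapped into (−180°, 180°]: -26.05°.
Δφ = -28.14 − 33.91 = -62.05°.
a = sin²(Δφ/2) + cos φ₁ · cos φ₂ · sin²(Δλ/2) = 0.302822.
c = 2·atan2(√a, √(1−a)) = 1.16543 rad → d = 6371·c ≈ 7424.95 km ≈ 4009.15 nmi.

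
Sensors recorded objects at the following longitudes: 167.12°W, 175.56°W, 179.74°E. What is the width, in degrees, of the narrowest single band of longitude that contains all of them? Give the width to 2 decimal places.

Sort the longitudes: -175.56°, -167.12°, +179.74°.
Eastward gaps between consecutive values (wrapping around): 8.44°, 346.86°, 4.70°.
Largest gap = 346.86° ⇒ minimal covering band is its complement: 360° − 346.86° = 13.14°.
Band runs from +179.74° eastward to -167.12°, crossing the antimeridian.

13.14°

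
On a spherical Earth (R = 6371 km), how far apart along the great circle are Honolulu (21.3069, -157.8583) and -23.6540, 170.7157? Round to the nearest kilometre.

6047 km

Δλ = 170.7157 − -157.8583 = 328.5740°; wrapped into (−180°, 180°]: -31.4260°.
Δφ = -23.6540 − 21.3069 = -44.9609°.
a = sin²(Δφ/2) + cos φ₁ · cos φ₂ · sin²(Δλ/2) = 0.208794.
c = 2·atan2(√a, √(1−a)) = 0.94910 rad → d = 6371·c ≈ 6046.75 km.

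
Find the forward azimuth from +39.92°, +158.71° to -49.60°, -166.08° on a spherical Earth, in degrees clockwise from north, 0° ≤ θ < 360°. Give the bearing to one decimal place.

Δλ = -166.08 − 158.71 = -324.79°; wrapped into (−180°, 180°]: 35.21°.
θ = atan2( sin Δλ · cos φ₂ , cos φ₁ · sin φ₂ − sin φ₁ · cos φ₂ · cos Δλ )
  = atan2(0.37369, -0.92387) = 157.978° → normalised to [0°, 360°): 157.978°.

158.0°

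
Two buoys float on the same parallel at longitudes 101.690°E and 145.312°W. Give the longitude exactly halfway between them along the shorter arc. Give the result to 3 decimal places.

158.189°E

Signed shortest Δλ from +101.690° to -145.312° is +112.998°.
Midpoint longitude = +101.690° + (+112.998°)/2 = +101.690° + 56.499° = +158.189°.
(The naïve average (+101.690 + -145.312)/2 = -21.811° is on the wrong side of the globe.)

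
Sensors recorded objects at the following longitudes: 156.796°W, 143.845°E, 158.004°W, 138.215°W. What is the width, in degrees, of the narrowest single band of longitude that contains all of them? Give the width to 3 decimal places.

77.940°

Sort the longitudes: -158.004°, -156.796°, -138.215°, +143.845°.
Eastward gaps between consecutive values (wrapping around): 1.208°, 18.581°, 282.060°, 58.151°.
Largest gap = 282.060° ⇒ minimal covering band is its complement: 360° − 282.060° = 77.940°.
Band runs from +143.845° eastward to -138.215°, crossing the antimeridian.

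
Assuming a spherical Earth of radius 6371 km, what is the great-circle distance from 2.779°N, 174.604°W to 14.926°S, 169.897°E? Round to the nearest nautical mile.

1407 nmi

Δλ = 169.897 − -174.604 = 344.501°; wrapped into (−180°, 180°]: -15.499°.
Δφ = -14.926 − 2.779 = -17.705°.
a = sin²(Δφ/2) + cos φ₁ · cos φ₂ · sin²(Δλ/2) = 0.041231.
c = 2·atan2(√a, √(1−a)) = 0.40895 rad → d = 6371·c ≈ 2605.43 km ≈ 1406.82 nmi.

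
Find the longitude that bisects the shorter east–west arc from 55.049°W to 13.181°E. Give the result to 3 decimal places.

Signed shortest Δλ from -55.049° to +13.181° is +68.230°.
Midpoint longitude = -55.049° + (+68.230°)/2 = -55.049° + 34.115° = -20.934°.

20.934°W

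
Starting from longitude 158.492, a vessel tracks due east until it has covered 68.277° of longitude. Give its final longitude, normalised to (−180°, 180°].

Start at +158.492°; shift +68.277° → +226.769°.
+226.769° lies outside (−180°, 180°]; subtract 360° → -133.231°.

-133.231°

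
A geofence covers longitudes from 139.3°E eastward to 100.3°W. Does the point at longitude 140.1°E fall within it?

Band width going east from +139.3° to -100.3°: ((-100.3 − 139.3) mod 360) = 120.4°.
Offset of +140.1° east of the west edge: ((140.1 − 139.3) mod 360) = 0.8°.
0.8° ≤ 120.4° ⇒ inside.

Yes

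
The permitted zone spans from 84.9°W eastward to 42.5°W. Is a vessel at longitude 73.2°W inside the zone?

Yes

Band width going east from -84.9° to -42.5°: ((-42.5 − -84.9) mod 360) = 42.4°.
Offset of -73.2° east of the west edge: ((-73.2 − -84.9) mod 360) = 11.7°.
11.7° ≤ 42.4° ⇒ inside.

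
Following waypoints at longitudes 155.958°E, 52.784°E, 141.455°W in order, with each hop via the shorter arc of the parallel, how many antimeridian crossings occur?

Leg 1: +155.958° → +52.784°, shortest Δλ = -103.174° (west) — does not cross 180°.
Leg 2: +52.784° → -141.455°, shortest Δλ = 165.761° (east) — crosses 180°.
Total crossings: 1.

1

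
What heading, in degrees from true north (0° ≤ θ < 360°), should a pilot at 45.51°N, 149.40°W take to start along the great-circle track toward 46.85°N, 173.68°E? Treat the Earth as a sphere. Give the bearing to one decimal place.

286.4°

Δλ = 173.68 − -149.40 = 323.08°; wrapped into (−180°, 180°]: -36.92°.
θ = atan2( sin Δλ · cos φ₂ , cos φ₁ · sin φ₂ − sin φ₁ · cos φ₂ · cos Δλ )
  = atan2(-0.41082, 0.12122) = -73.561° → normalised to [0°, 360°): 286.439°.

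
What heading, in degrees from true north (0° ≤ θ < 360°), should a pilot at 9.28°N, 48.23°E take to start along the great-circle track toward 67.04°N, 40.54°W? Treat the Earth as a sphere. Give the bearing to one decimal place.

Δλ = -40.54 − 48.23 = -88.77°.
θ = atan2( sin Δλ · cos φ₂ , cos φ₁ · sin φ₂ − sin φ₁ · cos φ₂ · cos Δλ )
  = atan2(-0.39000, 0.90738) = -23.258° → normalised to [0°, 360°): 336.742°.

336.7°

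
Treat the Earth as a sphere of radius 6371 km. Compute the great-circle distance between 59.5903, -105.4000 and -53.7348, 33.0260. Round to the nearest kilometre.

17439 km

Δλ = 33.0260 − -105.4000 = 138.4260°.
Δφ = -53.7348 − 59.5903 = -113.3251°.
a = sin²(Δφ/2) + cos φ₁ · cos φ₂ · sin²(Δλ/2) = 0.959679.
c = 2·atan2(√a, √(1−a)) = 2.73724 rad → d = 6371·c ≈ 17438.98 km.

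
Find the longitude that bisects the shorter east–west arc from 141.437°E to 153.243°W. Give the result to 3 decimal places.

Signed shortest Δλ from +141.437° to -153.243° is +65.320°.
Midpoint longitude = +141.437° + (+65.320°)/2 = +141.437° + 32.660° = +174.097°.
(The naïve average (+141.437 + -153.243)/2 = -5.903° is on the wrong side of the globe.)

174.097°E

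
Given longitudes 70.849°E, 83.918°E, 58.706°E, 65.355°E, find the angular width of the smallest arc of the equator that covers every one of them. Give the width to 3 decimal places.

25.212°

Sort the longitudes: +58.706°, +65.355°, +70.849°, +83.918°.
Eastward gaps between consecutive values (wrapping around): 6.649°, 5.494°, 13.069°, 334.788°.
Largest gap = 334.788° ⇒ minimal covering band is its complement: 360° − 334.788° = 25.212°.
Band runs from +58.706° eastward to +83.918°.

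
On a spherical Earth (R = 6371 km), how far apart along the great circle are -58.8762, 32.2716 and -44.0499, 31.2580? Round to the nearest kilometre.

Δλ = 31.2580 − 32.2716 = -1.0136°.
Δφ = -44.0499 − -58.8762 = 14.8263°.
a = sin²(Δφ/2) + cos φ₁ · cos φ₂ · sin²(Δλ/2) = 0.016676.
c = 2·atan2(√a, √(1−a)) = 0.25899 rad → d = 6371·c ≈ 1650.06 km.

1650 km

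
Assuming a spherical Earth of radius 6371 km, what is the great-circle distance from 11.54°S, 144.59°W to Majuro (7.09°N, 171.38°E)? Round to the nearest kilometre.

5292 km

Δλ = 171.38 − -144.59 = 315.97°; wrapped into (−180°, 180°]: -44.03°.
Δφ = 7.09 − -11.54 = 18.63°.
a = sin²(Δφ/2) + cos φ₁ · cos φ₂ · sin²(Δλ/2) = 0.162818.
c = 2·atan2(√a, √(1−a)) = 0.83069 rad → d = 6371·c ≈ 5292.35 km.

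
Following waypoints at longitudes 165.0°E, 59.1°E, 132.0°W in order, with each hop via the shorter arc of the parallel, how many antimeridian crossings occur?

Leg 1: +165.0° → +59.1°, shortest Δλ = -105.9° (west) — does not cross 180°.
Leg 2: +59.1° → -132.0°, shortest Δλ = 168.9° (east) — crosses 180°.
Total crossings: 1.

1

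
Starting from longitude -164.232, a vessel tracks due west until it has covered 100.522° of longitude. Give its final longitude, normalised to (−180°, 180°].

Start at -164.232°; shift −100.522° → -264.754°.
-264.754° lies outside (−180°, 180°]; add 360° → +95.246°.

+95.246°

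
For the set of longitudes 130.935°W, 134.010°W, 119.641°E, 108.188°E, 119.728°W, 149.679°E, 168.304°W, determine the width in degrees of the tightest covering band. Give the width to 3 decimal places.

Sort the longitudes: -168.304°, -134.010°, -130.935°, -119.728°, +108.188°, +119.641°, +149.679°.
Eastward gaps between consecutive values (wrapping around): 34.294°, 3.075°, 11.207°, 227.916°, 11.453°, 30.038°, 42.017°.
Largest gap = 227.916° ⇒ minimal covering band is its complement: 360° − 227.916° = 132.084°.
Band runs from +108.188° eastward to -119.728°, crossing the antimeridian.

132.084°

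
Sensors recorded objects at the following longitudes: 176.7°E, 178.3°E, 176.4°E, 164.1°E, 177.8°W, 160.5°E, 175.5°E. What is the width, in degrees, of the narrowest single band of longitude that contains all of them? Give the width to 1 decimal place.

21.7°

Sort the longitudes: -177.8°, +160.5°, +164.1°, +175.5°, +176.4°, +176.7°, +178.3°.
Eastward gaps between consecutive values (wrapping around): 338.3°, 3.6°, 11.4°, 0.9°, 0.3°, 1.6°, 3.9°.
Largest gap = 338.3° ⇒ minimal covering band is its complement: 360° − 338.3° = 21.7°.
Band runs from +160.5° eastward to -177.8°, crossing the antimeridian.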